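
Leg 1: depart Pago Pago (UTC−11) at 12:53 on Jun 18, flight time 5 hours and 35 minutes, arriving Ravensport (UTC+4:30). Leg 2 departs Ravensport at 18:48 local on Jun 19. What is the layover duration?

8 hours 50 minutes

Convert departure to UTC: 12:53 + 11:00 = 23:53 UTC on Jun 18.
Add 5 hours 35 minutes flight time → 05:28 UTC (Jun 19).
Ravensport is UTC+4:30, so local arrival = 05:28 + 4:30 = 09:58 on Jun 19.
Layover = 18:48 − 09:58 = 8 hours 50 minutes.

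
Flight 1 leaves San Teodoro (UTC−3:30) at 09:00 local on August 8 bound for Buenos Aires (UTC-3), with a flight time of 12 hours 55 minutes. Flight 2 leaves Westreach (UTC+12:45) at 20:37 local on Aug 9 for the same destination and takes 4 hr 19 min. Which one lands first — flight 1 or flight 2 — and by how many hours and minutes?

the first, by 10 hours 46 minutes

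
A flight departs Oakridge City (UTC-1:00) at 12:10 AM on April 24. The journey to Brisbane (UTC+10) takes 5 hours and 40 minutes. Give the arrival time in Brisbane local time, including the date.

4:50 PM on Apr 24

Convert departure to UTC: 12:10 AM + 1:00 = 1:10 AM UTC on Apr 24.
Add 5 hours 40 minutes travel time → 6:50 AM UTC.
Brisbane is UTC+10:00, so local arrival = 6:50 AM + 10:00 = 4:50 PM on Apr 24.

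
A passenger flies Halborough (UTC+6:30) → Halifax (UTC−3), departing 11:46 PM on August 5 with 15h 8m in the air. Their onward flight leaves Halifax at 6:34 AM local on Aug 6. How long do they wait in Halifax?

Convert departure to UTC: 11:46 PM − 6:30 = 5:16 PM UTC on Aug 5.
Add 15 hours and 8 minutes flight time → 8:24 AM UTC (Aug 6).
Halifax is UTC−3:00, so local arrival = 8:24 AM − 3:00 = 5:24 AM on Aug 6.
Layover = 6:34 AM − 5:24 AM = 1 hour 10 minutes.

1 hour 10 minutes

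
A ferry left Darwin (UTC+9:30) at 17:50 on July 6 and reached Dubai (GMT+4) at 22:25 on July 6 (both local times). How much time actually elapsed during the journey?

10 hours 5 minutes

Departure in UTC: 17:50 − 9:30 = 08:20 on Jul 6.
Arrival in UTC: 22:25 − 4:00 = 18:25 on Jul 6.
Elapsed = 18:25 − 08:20 = 10 hours 5 minutes.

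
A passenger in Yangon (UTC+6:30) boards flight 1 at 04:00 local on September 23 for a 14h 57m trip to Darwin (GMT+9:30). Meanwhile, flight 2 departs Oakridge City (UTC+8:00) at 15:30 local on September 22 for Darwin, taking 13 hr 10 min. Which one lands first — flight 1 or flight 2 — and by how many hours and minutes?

the second, by 15 hours 47 minutes

Flight 1 in UTC: 04:00 − 6:30 = 21:30 on Sep 22.
+14 hours 57 minutes → arrive 12:27 UTC on Sep 23.
Flight 2 in UTC: 15:30 − 8:00 = 07:30 on Sep 22.
+13 hours and 10 minutes → arrive 20:40 UTC on Sep 22.
Flight 2 lands earlier by 15 hours 47 minutes.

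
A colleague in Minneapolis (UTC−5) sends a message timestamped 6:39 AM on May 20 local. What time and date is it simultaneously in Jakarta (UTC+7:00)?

6:39 PM on May 20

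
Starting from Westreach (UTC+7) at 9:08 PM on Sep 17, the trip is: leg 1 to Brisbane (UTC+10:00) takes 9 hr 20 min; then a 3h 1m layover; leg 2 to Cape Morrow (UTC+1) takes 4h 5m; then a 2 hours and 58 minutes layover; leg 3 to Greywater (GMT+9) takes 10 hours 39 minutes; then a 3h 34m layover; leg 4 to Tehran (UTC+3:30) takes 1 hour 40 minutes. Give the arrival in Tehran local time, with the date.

Convert departure to UTC: 9:08 PM − 7:00 = 2:08 PM UTC on Sep 17.
Add 9 hours and 20 minutes leg 1 → 11:28 PM UTC.
Add 3 hours and 1 minute layover in Brisbane → 2:29 AM UTC (Sep 18).
Add 4 hours 5 minutes leg 2 → 6:34 AM UTC.
Add 2 hours 58 minutes layover in Cape Morrow → 9:32 AM UTC.
Add 10 hours and 39 minutes leg 3 → 8:11 PM UTC.
Add 3 hours 34 minutes layover in Greywater → 11:45 PM UTC.
Add 1 hour 40 minutes leg 4 → 1:25 AM UTC (Sep 19).
Tehran is UTC+3:30, so local arrival = 1:25 AM + 3:30 = 4:55 AM on Sep 19.

4:55 AM on September 19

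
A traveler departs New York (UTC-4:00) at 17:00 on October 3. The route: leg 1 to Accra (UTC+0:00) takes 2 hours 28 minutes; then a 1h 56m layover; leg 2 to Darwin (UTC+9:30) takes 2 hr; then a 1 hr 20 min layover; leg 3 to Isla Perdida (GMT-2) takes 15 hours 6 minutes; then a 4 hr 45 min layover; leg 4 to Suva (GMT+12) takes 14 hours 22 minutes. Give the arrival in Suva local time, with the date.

02:57 on October 6

Convert departure to UTC: 17:00 + 4:00 = 21:00 UTC on Oct 3.
Add 2 hours 28 minutes leg 1 → 23:28 UTC.
Add 1 hour and 56 minutes layover in Accra → 01:24 UTC (Oct 4).
Add 2 hours leg 2 → 03:24 UTC.
Add 1 hour and 20 minutes layover in Darwin → 04:44 UTC.
Add 15 hours 6 minutes leg 3 → 19:50 UTC.
Add 4 hours 45 minutes layover in Isla Perdida → 00:35 UTC (Oct 5).
Add 14 hours 22 minutes leg 4 → 14:57 UTC.
Suva is UTC+12:00, so local arrival = 14:57 + 12:00 = 02:57 on Oct 6.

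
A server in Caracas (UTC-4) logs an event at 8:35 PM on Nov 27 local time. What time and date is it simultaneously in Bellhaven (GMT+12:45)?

Bellhaven is 16:45 ahead of Caracas.
Shift by the zone difference: 8:35 PM + 16:45 = 1:20 PM on Nov 28 in Bellhaven.

1:20 PM on Nov 28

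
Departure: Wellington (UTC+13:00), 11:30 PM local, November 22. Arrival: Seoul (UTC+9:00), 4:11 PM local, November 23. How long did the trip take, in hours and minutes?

20 hours 41 minutes

Departure in UTC: 11:30 PM − 13:00 = 10:30 AM on Nov 22.
Arrival in UTC: 4:11 PM − 9:00 = 7:11 AM on Nov 23.
Elapsed = 7:11 AM − 10:30 AM (+1 day) = 20 hours 41 minutes.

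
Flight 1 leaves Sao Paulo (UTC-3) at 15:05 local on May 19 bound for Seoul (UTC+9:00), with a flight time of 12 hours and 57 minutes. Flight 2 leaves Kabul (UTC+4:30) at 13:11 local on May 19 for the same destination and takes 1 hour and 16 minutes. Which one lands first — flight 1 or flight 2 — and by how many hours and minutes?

Flight 1 in UTC: 15:05 + 3:00 = 18:05 on May 19.
+12 hours 57 minutes → arrive 07:02 UTC on May 20.
Flight 2 in UTC: 13:11 − 4:30 = 08:41 on May 19.
+1 hour and 16 minutes → arrive 09:57 UTC on May 19.
Flight 2 lands earlier by 21 hours 5 minutes.

the second, by 21 hours 5 minutes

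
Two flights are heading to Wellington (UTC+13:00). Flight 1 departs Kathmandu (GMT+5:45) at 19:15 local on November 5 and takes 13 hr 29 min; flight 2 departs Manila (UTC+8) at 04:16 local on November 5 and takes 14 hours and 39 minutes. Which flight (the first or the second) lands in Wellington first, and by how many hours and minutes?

Flight 1 in UTC: 19:15 − 5:45 = 13:30 on Nov 5.
+13 hours 29 minutes → arrive 02:59 UTC on Nov 6.
Flight 2 in UTC: 04:16 − 8:00 = 20:16 on Nov 4.
+14 hours and 39 minutes → arrive 10:55 UTC on Nov 5.
Flight 2 lands earlier by 16 hours 4 minutes.

the second, by 16 hours 4 minutes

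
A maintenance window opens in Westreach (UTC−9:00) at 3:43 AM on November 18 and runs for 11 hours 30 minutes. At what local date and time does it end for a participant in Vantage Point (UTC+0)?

Convert start to UTC: 3:43 AM + 9:00 = 12:43 PM UTC on Nov 18.
Add 11 hours 30 minutes duration → 12:13 AM UTC (Nov 19).
Vantage Point is UTC+0, so local end time is the same: 12:13 AM on Nov 19.

12:13 AM on Nov 19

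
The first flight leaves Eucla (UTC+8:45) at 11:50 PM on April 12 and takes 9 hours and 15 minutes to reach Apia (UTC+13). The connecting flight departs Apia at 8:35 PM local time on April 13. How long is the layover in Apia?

Convert departure to UTC: 11:50 PM − 8:45 = 3:05 PM UTC on Apr 12.
Add 9 hours and 15 minutes flight time → 12:20 AM UTC (Apr 13).
Apia is UTC+13:00, so local arrival = 12:20 AM + 13:00 = 1:20 PM on Apr 13.
Layover = 8:35 PM − 1:20 PM = 7 hours 15 minutes.

7 hours 15 minutes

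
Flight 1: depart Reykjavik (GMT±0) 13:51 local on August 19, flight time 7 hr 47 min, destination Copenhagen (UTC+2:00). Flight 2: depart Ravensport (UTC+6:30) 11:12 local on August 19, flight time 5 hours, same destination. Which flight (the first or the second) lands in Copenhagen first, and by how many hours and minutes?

Flight 1 departs at 13:51 UTC (Aug 19).
+7 hours and 47 minutes → arrive 21:38 UTC on Aug 19.
Flight 2 in UTC: 11:12 − 6:30 = 04:42 on Aug 19.
+5 hours → arrive 09:42 UTC on Aug 19.
Flight 2 lands earlier by 11 hours 56 minutes.

the second, by 11 hours 56 minutes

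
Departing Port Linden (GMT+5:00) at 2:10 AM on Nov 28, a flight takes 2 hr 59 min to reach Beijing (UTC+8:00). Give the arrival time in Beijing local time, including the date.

Convert departure to UTC: 2:10 AM − 5:00 = 9:10 PM UTC on Nov 27.
Add 2 hours and 59 minutes travel time → 12:09 AM UTC (Nov 28).
Beijing is UTC+8:00, so local arrival = 12:09 AM + 8:00 = 8:09 AM on Nov 28.

8:09 AM on November 28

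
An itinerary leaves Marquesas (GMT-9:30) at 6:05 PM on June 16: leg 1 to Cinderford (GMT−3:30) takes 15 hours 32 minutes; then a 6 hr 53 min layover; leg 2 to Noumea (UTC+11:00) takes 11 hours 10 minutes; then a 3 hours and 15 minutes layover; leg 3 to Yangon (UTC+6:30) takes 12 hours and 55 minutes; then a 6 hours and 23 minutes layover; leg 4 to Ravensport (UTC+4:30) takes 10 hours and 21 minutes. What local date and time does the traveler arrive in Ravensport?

Convert departure to UTC: 6:05 PM + 9:30 = 3:35 AM UTC on Jun 17.
Add 15 hours and 32 minutes leg 1 → 7:07 PM UTC.
Add 6 hours and 53 minutes layover in Cinderford → 2:00 AM UTC (Jun 18).
Add 11 hours and 10 minutes leg 2 → 1:10 PM UTC.
Add 3 hours 15 minutes layover in Noumea → 4:25 PM UTC.
Add 12 hours and 55 minutes leg 3 → 5:20 AM UTC (Jun 19).
Add 6 hours and 23 minutes layover in Yangon → 11:43 AM UTC.
Add 10 hours 21 minutes leg 4 → 10:04 PM UTC.
Ravensport is UTC+4:30, so local arrival = 10:04 PM + 4:30 = 2:34 AM on Jun 20.

2:34 AM on June 20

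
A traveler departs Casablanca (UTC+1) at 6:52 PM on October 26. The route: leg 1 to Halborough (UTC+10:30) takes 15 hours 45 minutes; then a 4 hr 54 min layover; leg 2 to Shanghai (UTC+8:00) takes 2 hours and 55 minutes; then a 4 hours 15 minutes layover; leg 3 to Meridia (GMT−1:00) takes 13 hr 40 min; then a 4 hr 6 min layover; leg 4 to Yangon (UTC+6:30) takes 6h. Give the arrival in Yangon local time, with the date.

3:57 AM on October 29

Convert departure to UTC: 6:52 PM − 1:00 = 5:52 PM UTC on Oct 26.
Add 15 hours 45 minutes leg 1 → 9:37 AM UTC (Oct 27).
Add 4 hours and 54 minutes layover in Halborough → 2:31 PM UTC.
Add 2 hours and 55 minutes leg 2 → 5:26 PM UTC.
Add 4 hours 15 minutes layover in Shanghai → 9:41 PM UTC.
Add 13 hours and 40 minutes leg 3 → 11:21 AM UTC (Oct 28).
Add 4 hours and 6 minutes layover in Meridia → 3:27 PM UTC.
Add 6 hours leg 4 → 9:27 PM UTC.
Yangon is UTC+6:30, so local arrival = 9:27 PM + 6:30 = 3:57 AM on Oct 29.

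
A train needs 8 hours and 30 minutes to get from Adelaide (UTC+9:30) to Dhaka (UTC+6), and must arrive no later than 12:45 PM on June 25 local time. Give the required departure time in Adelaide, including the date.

7:45 AM on June 25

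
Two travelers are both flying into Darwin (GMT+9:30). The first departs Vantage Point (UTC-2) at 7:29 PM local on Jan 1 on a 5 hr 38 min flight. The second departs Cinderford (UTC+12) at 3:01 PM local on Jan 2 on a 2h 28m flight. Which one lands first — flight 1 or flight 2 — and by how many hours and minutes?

the first, by 2 hours 22 minutes

Flight 1 in UTC: 7:29 PM + 2:00 = 9:29 PM on Jan 1.
+5 hours and 38 minutes → arrive 3:07 AM UTC on Jan 2.
Flight 2 in UTC: 3:01 PM − 12:00 = 3:01 AM on Jan 2.
+2 hours 28 minutes → arrive 5:29 AM UTC on Jan 2.
Flight 1 lands earlier by 2 hours 22 minutes.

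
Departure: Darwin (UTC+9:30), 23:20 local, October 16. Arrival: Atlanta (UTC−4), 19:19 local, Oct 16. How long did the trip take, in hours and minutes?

Departure in UTC: 23:20 − 9:30 = 13:50 on Oct 16.
Arrival in UTC: 19:19 + 4:00 = 23:19 on Oct 16.
Elapsed = 23:19 − 13:50 = 9 hours 29 minutes.

9 hours 29 minutes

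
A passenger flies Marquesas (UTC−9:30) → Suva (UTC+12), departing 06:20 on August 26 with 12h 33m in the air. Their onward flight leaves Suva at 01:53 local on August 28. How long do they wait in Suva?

9 hours 30 minutes

Convert departure to UTC: 06:20 + 9:30 = 15:50 UTC on Aug 26.
Add 12 hours and 33 minutes flight time → 04:23 UTC (Aug 27).
Suva is UTC+12:00, so local arrival = 04:23 + 12:00 = 16:23 on Aug 27.
Layover = 01:53 − 16:23 (+1 day) = 9 hours 30 minutes.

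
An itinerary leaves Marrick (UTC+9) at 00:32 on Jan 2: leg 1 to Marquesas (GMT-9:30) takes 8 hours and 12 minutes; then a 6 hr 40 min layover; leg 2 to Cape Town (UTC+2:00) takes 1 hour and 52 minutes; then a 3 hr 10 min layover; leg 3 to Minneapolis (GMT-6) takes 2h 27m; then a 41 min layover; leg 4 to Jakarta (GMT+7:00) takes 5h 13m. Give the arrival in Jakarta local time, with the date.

Convert departure to UTC: 00:32 − 9:00 = 15:32 UTC on Jan 1.
Add 8 hours 12 minutes leg 1 → 23:44 UTC.
Add 6 hours and 40 minutes layover in Marquesas → 06:24 UTC (Jan 2).
Add 1 hour 52 minutes leg 2 → 08:16 UTC.
Add 3 hours 10 minutes layover in Cape Town → 11:26 UTC.
Add 2 hours 27 minutes leg 3 → 13:53 UTC.
Add 41 minutes layover in Minneapolis → 14:34 UTC.
Add 5 hours and 13 minutes leg 4 → 19:47 UTC.
Jakarta is UTC+7:00, so local arrival = 19:47 + 7:00 = 02:47 on Jan 3.

02:47 on Jan 3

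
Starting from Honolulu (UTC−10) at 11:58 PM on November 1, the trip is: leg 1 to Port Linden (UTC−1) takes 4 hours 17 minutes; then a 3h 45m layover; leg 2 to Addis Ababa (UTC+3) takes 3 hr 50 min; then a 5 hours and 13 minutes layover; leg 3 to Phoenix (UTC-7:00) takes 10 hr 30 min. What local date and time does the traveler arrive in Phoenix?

Convert departure to UTC: 11:58 PM + 10:00 = 9:58 AM UTC on Nov 2.
Add 4 hours and 17 minutes leg 1 → 2:15 PM UTC.
Add 3 hours 45 minutes layover in Port Linden → 6:00 PM UTC.
Add 3 hours 50 minutes leg 2 → 9:50 PM UTC.
Add 5 hours and 13 minutes layover in Addis Ababa → 3:03 AM UTC (Nov 3).
Add 10 hours 30 minutes leg 3 → 1:33 PM UTC.
Phoenix is UTC−7:00, so local arrival = 1:33 PM − 7:00 = 6:33 AM on Nov 3.

6:33 AM on November 3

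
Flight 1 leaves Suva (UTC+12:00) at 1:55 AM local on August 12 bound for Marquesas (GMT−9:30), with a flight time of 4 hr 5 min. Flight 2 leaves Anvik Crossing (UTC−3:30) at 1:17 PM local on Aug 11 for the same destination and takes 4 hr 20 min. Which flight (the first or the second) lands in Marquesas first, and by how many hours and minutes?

Flight 1 in UTC: 1:55 AM − 12:00 = 1:55 PM on Aug 11.
+4 hours and 5 minutes → arrive 6:00 PM UTC on Aug 11.
Flight 2 in UTC: 1:17 PM + 3:30 = 4:47 PM on Aug 11.
+4 hours and 20 minutes → arrive 9:07 PM UTC on Aug 11.
Flight 1 lands earlier by 3 hours 7 minutes.

the first, by 3 hours 7 minutes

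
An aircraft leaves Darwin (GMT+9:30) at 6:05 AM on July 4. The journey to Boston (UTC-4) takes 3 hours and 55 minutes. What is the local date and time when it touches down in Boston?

8:30 PM on July 3

Convert departure to UTC: 6:05 AM − 9:30 = 8:35 PM UTC on Jul 3.
Add 3 hours 55 minutes travel time → 12:30 AM UTC (Jul 4).
Boston is UTC−4:00, so local arrival = 12:30 AM − 4:00 = 8:30 PM on Jul 3.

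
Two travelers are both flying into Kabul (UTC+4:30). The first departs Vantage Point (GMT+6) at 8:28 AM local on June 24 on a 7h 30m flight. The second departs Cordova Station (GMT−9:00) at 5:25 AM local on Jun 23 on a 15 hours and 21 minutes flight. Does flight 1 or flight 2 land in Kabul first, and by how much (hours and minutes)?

the second, by 4 hours 12 minutes

Flight 1 in UTC: 8:28 AM − 6:00 = 2:28 AM on Jun 24.
+7 hours 30 minutes → arrive 9:58 AM UTC on Jun 24.
Flight 2 in UTC: 5:25 AM + 9:00 = 2:25 PM on Jun 23.
+15 hours 21 minutes → arrive 5:46 AM UTC on Jun 24.
Flight 2 lands earlier by 4 hours 12 minutes.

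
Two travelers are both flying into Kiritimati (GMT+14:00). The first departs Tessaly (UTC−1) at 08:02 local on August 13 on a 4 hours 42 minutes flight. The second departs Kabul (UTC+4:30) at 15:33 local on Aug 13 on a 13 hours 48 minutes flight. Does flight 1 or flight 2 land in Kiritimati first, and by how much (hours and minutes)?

the first, by 11 hours 7 minutes

Flight 1 in UTC: 08:02 + 1:00 = 09:02 on Aug 13.
+4 hours 42 minutes → arrive 13:44 UTC on Aug 13.
Flight 2 in UTC: 15:33 − 4:30 = 11:03 on Aug 13.
+13 hours 48 minutes → arrive 00:51 UTC on Aug 14.
Flight 1 lands earlier by 11 hours 7 minutes.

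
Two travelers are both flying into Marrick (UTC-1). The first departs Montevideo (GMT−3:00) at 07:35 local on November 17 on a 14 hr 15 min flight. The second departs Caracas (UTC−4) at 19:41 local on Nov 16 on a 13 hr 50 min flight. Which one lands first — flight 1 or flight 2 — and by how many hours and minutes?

the second, by 11 hours 19 minutes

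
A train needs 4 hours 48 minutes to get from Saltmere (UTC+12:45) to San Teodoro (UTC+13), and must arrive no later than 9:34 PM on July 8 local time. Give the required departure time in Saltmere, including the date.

Target arrival in UTC: 9:34 PM − 13:00 = 8:34 AM on Jul 8.
Subtract 4 hours and 48 minutes → departure 3:46 AM UTC on Jul 8.
Saltmere is UTC+12:45: 3:46 AM + 12:45 = 4:31 PM on Jul 8.

4:31 PM on Jul 8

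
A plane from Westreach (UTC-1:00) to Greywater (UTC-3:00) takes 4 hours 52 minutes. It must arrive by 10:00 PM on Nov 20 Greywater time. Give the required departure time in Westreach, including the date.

7:08 PM on Nov 20

Target arrival in UTC: 10:00 PM + 3:00 = 1:00 AM on Nov 21.
Subtract 4 hours and 52 minutes → departure 8:08 PM UTC on Nov 20.
Westreach is UTC−1:00: 8:08 PM − 1:00 = 7:08 PM on Nov 20.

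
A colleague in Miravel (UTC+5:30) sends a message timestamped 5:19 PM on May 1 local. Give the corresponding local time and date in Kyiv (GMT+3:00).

In UTC: 5:19 PM − 5:30 = 11:49 AM on May 1.
Kyiv is UTC+3:00: 11:49 AM + 3:00 = 2:49 PM on May 1.

2:49 PM on May 1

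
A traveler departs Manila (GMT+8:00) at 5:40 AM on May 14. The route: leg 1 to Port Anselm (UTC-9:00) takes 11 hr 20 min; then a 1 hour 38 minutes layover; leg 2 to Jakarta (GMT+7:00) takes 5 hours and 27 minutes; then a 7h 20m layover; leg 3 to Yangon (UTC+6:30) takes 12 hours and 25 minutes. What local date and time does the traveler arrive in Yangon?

Convert departure to UTC: 5:40 AM − 8:00 = 9:40 PM UTC on May 13.
Add 11 hours and 20 minutes leg 1 → 9:00 AM UTC (May 14).
Add 1 hour 38 minutes layover in Port Anselm → 10:38 AM UTC.
Add 5 hours and 27 minutes leg 2 → 4:05 PM UTC.
Add 7 hours and 20 minutes layover in Jakarta → 11:25 PM UTC.
Add 12 hours 25 minutes leg 3 → 11:50 AM UTC (May 15).
Yangon is UTC+6:30, so local arrival = 11:50 AM + 6:30 = 6:20 PM on May 15.

6:20 PM on May 15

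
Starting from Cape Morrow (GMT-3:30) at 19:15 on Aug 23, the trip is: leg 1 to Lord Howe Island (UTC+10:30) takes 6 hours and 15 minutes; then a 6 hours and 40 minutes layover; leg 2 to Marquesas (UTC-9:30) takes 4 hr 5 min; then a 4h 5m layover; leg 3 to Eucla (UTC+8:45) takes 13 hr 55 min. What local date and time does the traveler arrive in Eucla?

Convert departure to UTC: 19:15 + 3:30 = 22:45 UTC on Aug 23.
Add 6 hours and 15 minutes leg 1 → 05:00 UTC (Aug 24).
Add 6 hours and 40 minutes layover in Lord Howe Island → 11:40 UTC.
Add 4 hours and 5 minutes leg 2 → 15:45 UTC.
Add 4 hours and 5 minutes layover in Marquesas → 19:50 UTC.
Add 13 hours 55 minutes leg 3 → 09:45 UTC (Aug 25).
Eucla is UTC+8:45, so local arrival = 09:45 + 8:45 = 18:30 on Aug 25.

18:30 on August 25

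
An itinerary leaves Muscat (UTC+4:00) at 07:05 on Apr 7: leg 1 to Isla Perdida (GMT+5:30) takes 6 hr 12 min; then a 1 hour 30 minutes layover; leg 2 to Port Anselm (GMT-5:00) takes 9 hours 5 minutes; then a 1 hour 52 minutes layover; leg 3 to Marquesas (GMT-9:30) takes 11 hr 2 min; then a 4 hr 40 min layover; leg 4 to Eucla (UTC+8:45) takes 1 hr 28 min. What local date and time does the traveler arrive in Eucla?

Convert departure to UTC: 07:05 − 4:00 = 03:05 UTC on Apr 7.
Add 6 hours and 12 minutes leg 1 → 09:17 UTC.
Add 1 hour and 30 minutes layover in Isla Perdida → 10:47 UTC.
Add 9 hours and 5 minutes leg 2 → 19:52 UTC.
Add 1 hour 52 minutes layover in Port Anselm → 21:44 UTC.
Add 11 hours 2 minutes leg 3 → 08:46 UTC (Apr 8).
Add 4 hours and 40 minutes layover in Marquesas → 13:26 UTC.
Add 1 hour 28 minutes leg 4 → 14:54 UTC.
Eucla is UTC+8:45, so local arrival = 14:54 + 8:45 = 23:39 on Apr 8.

23:39 on Apr 8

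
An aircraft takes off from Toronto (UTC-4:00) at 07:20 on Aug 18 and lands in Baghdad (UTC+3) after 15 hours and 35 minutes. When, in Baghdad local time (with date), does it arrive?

Baghdad is 7:00 ahead of Toronto.
After 15 hours 35 minutes it is 22:55 in Toronto.
Shift by the zone difference: 22:55 + 7:00 = 05:55 on Aug 19 in Baghdad.

05:55 on August 19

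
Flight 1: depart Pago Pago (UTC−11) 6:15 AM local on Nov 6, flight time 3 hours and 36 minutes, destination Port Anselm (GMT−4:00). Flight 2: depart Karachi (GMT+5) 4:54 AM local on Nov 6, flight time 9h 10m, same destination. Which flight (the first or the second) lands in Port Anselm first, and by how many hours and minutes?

Flight 1 in UTC: 6:15 AM + 11:00 = 5:15 PM on Nov 6.
+3 hours 36 minutes → arrive 8:51 PM UTC on Nov 6.
Flight 2 in UTC: 4:54 AM − 5:00 = 11:54 PM on Nov 5.
+9 hours 10 minutes → arrive 9:04 AM UTC on Nov 6.
Flight 2 lands earlier by 11 hours 47 minutes.

the second, by 11 hours 47 minutes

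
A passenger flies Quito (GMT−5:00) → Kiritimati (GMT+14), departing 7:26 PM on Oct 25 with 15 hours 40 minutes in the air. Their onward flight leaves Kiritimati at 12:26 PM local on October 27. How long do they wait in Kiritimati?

6 hours 20 minutes

Convert departure to UTC: 7:26 PM + 5:00 = 12:26 AM UTC on Oct 26.
Add 15 hours 40 minutes flight time → 4:06 PM UTC.
Kiritimati is UTC+14:00, so local arrival = 4:06 PM + 14:00 = 6:06 AM on Oct 27.
Layover = 12:26 PM − 6:06 AM = 6 hours 20 minutes.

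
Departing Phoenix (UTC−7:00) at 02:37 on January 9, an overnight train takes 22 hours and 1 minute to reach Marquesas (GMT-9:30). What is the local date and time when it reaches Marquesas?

22:08 on January 9

Convert departure to UTC: 02:37 + 7:00 = 09:37 UTC on Jan 9.
Add 22 hours 1 minute travel time → 07:38 UTC (Jan 10).
Marquesas is UTC−9:30, so local arrival = 07:38 − 9:30 = 22:08 on Jan 9.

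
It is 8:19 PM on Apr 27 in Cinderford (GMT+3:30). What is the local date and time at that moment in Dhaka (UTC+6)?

10:49 PM on April 27

In UTC: 8:19 PM − 3:30 = 4:49 PM on Apr 27.
Dhaka is UTC+6:00: 4:49 PM + 6:00 = 10:49 PM on Apr 27.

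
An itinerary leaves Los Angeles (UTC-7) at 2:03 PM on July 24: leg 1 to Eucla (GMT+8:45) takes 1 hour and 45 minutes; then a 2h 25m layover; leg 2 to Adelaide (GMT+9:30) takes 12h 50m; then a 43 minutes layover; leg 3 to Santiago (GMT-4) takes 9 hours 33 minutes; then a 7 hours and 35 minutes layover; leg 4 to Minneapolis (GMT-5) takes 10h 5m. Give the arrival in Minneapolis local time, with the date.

Convert departure to UTC: 2:03 PM + 7:00 = 9:03 PM UTC on Jul 24.
Add 1 hour and 45 minutes leg 1 → 10:48 PM UTC.
Add 2 hours 25 minutes layover in Eucla → 1:13 AM UTC (Jul 25).
Add 12 hours 50 minutes leg 2 → 2:03 PM UTC.
Add 43 minutes layover in Adelaide → 2:46 PM UTC.
Add 9 hours 33 minutes leg 3 → 12:19 AM UTC (Jul 26).
Add 7 hours and 35 minutes layover in Santiago → 7:54 AM UTC.
Add 10 hours 5 minutes leg 4 → 5:59 PM UTC.
Minneapolis is UTC−5:00, so local arrival = 5:59 PM − 5:00 = 12:59 PM on Jul 26.

12:59 PM on July 26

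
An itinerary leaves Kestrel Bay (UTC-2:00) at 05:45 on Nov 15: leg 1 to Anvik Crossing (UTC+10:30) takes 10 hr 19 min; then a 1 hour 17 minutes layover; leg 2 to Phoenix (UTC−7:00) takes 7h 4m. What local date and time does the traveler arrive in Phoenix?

19:25 on Nov 15

Convert departure to UTC: 05:45 + 2:00 = 07:45 UTC on Nov 15.
Add 10 hours and 19 minutes leg 1 → 18:04 UTC.
Add 1 hour and 17 minutes layover in Anvik Crossing → 19:21 UTC.
Add 7 hours 4 minutes leg 2 → 02:25 UTC (Nov 16).
Phoenix is UTC−7:00, so local arrival = 02:25 − 7:00 = 19:25 on Nov 15.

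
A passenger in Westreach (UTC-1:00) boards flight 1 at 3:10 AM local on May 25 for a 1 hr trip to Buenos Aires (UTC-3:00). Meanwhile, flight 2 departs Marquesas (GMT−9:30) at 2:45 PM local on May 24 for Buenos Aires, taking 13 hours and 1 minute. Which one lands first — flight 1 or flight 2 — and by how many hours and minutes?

the first, by 8 hours 6 minutes

Flight 1 in UTC: 3:10 AM + 1:00 = 4:10 AM on May 25.
+1 hour → arrive 5:10 AM UTC on May 25.
Flight 2 in UTC: 2:45 PM + 9:30 = 12:15 AM on May 25.
+13 hours 1 minute → arrive 1:16 PM UTC on May 25.
Flight 1 lands earlier by 8 hours 6 minutes.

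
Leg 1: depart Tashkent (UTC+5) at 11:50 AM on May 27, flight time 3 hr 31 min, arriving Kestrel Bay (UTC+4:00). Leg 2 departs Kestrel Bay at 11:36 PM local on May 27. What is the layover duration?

9 hours 15 minutes

Convert departure to UTC: 11:50 AM − 5:00 = 6:50 AM UTC on May 27.
Add 3 hours 31 minutes flight time → 10:21 AM UTC.
Kestrel Bay is UTC+4:00, so local arrival = 10:21 AM + 4:00 = 2:21 PM on May 27.
Layover = 11:36 PM − 2:21 PM = 9 hours 15 minutes.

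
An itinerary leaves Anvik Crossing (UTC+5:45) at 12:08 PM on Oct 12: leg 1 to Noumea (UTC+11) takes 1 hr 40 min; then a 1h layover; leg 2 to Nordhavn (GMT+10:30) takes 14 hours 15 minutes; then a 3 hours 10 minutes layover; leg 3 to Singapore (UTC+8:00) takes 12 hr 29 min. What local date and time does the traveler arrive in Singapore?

10:57 PM on Oct 13

Convert departure to UTC: 12:08 PM − 5:45 = 6:23 AM UTC on Oct 12.
Add 1 hour 40 minutes leg 1 → 8:03 AM UTC.
Add 1 hour layover in Noumea → 9:03 AM UTC.
Add 14 hours 15 minutes leg 2 → 11:18 PM UTC.
Add 3 hours and 10 minutes layover in Nordhavn → 2:28 AM UTC (Oct 13).
Add 12 hours and 29 minutes leg 3 → 2:57 PM UTC.
Singapore is UTC+8:00, so local arrival = 2:57 PM + 8:00 = 10:57 PM on Oct 13.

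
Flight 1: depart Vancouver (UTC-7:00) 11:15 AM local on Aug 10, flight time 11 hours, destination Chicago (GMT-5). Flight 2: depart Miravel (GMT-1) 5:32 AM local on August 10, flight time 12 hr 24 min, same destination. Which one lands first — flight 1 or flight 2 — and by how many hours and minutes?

the second, by 10 hours 19 minutes

Flight 1 in UTC: 11:15 AM + 7:00 = 6:15 PM on Aug 10.
+11 hours → arrive 5:15 AM UTC on Aug 11.
Flight 2 in UTC: 5:32 AM + 1:00 = 6:32 AM on Aug 10.
+12 hours 24 minutes → arrive 6:56 PM UTC on Aug 10.
Flight 2 lands earlier by 10 hours 19 minutes.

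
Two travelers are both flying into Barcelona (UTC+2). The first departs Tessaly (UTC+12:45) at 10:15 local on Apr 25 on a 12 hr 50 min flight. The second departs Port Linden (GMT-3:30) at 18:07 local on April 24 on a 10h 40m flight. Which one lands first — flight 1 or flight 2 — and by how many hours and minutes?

Flight 1 in UTC: 10:15 − 12:45 = 21:30 on Apr 24.
+12 hours and 50 minutes → arrive 10:20 UTC on Apr 25.
Flight 2 in UTC: 18:07 + 3:30 = 21:37 on Apr 24.
+10 hours 40 minutes → arrive 08:17 UTC on Apr 25.
Flight 2 lands earlier by 2 hours 3 minutes.

the second, by 2 hours 3 minutes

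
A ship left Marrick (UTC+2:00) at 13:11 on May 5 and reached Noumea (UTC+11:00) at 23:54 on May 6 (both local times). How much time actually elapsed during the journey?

Departure in UTC: 13:11 − 2:00 = 11:11 on May 5.
Arrival in UTC: 23:54 − 11:00 = 12:54 on May 6.
Elapsed = 12:54 − 11:11 (+1 day) = 25 hours 43 minutes.

25 hours 43 minutes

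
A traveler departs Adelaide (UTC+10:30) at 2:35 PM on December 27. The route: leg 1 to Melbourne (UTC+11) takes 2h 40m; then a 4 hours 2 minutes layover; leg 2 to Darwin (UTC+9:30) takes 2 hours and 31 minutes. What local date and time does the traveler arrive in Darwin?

Convert departure to UTC: 2:35 PM − 10:30 = 4:05 AM UTC on Dec 27.
Add 2 hours 40 minutes leg 1 → 6:45 AM UTC.
Add 4 hours and 2 minutes layover in Melbourne → 10:47 AM UTC.
Add 2 hours and 31 minutes leg 2 → 1:18 PM UTC.
Darwin is UTC+9:30, so local arrival = 1:18 PM + 9:30 = 10:48 PM on Dec 27.

10:48 PM on December 27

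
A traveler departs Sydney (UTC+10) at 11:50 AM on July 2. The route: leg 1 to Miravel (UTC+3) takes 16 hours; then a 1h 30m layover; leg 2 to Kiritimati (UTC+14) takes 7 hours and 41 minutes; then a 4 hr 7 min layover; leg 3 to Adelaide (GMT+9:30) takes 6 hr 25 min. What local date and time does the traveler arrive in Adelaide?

Convert departure to UTC: 11:50 AM − 10:00 = 1:50 AM UTC on Jul 2.
Add 16 hours leg 1 → 5:50 PM UTC.
Add 1 hour and 30 minutes layover in Miravel → 7:20 PM UTC.
Add 7 hours 41 minutes leg 2 → 3:01 AM UTC (Jul 3).
Add 4 hours and 7 minutes layover in Kiritimati → 7:08 AM UTC.
Add 6 hours and 25 minutes leg 3 → 1:33 PM UTC.
Adelaide is UTC+9:30, so local arrival = 1:33 PM + 9:30 = 11:03 PM on Jul 3.

11:03 PM on July 3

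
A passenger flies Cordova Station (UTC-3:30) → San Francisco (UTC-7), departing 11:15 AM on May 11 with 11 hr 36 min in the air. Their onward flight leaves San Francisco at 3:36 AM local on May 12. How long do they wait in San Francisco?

8 hours 15 minutes

Convert departure to UTC: 11:15 AM + 3:30 = 2:45 PM UTC on May 11.
Add 11 hours 36 minutes flight time → 2:21 AM UTC (May 12).
San Francisco is UTC−7:00, so local arrival = 2:21 AM − 7:00 = 7:21 PM on May 11.
Layover = 3:36 AM − 7:21 PM (+1 day) = 8 hours 15 minutes.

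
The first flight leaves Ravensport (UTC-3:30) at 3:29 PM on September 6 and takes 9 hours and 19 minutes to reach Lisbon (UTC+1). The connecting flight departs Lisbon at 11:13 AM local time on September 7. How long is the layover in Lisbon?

5 hours 55 minutes

Convert departure to UTC: 3:29 PM + 3:30 = 6:59 PM UTC on Sep 6.
Add 9 hours 19 minutes flight time → 4:18 AM UTC (Sep 7).
Lisbon is UTC+1:00, so local arrival = 4:18 AM + 1:00 = 5:18 AM on Sep 7.
Layover = 11:13 AM − 5:18 AM = 5 hours 55 minutes.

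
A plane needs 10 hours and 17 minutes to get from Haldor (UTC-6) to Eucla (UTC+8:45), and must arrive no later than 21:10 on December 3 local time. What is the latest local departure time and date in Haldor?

20:08 on December 2

Target arrival in UTC: 21:10 − 8:45 = 12:25 on Dec 3.
Subtract 10 hours and 17 minutes → departure 02:08 UTC on Dec 3.
Haldor is UTC−6:00: 02:08 − 6:00 = 20:08 on Dec 2.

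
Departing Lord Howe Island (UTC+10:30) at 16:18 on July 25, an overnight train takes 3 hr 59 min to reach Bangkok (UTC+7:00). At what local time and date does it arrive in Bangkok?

16:47 on July 25

Convert departure to UTC: 16:18 − 10:30 = 05:48 UTC on Jul 25.
Add 3 hours 59 minutes travel time → 09:47 UTC.
Bangkok is UTC+7:00, so local arrival = 09:47 + 7:00 = 16:47 on Jul 25.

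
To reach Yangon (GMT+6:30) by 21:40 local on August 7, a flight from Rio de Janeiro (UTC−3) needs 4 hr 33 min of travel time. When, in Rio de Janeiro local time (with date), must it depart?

07:37 on August 7

Target arrival in UTC: 21:40 − 6:30 = 15:10 on Aug 7.
Subtract 4 hours and 33 minutes → departure 10:37 UTC on Aug 7.
Rio de Janeiro is UTC−3:00: 10:37 − 3:00 = 07:37 on Aug 7.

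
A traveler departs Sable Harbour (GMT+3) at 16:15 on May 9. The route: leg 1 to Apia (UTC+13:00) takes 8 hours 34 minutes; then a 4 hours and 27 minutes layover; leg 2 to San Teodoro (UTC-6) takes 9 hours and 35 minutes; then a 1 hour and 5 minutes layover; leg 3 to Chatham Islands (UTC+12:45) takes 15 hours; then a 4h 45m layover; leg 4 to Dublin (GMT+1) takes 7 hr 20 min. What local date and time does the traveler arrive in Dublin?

17:01 on May 11

Convert departure to UTC: 16:15 − 3:00 = 13:15 UTC on May 9.
Add 8 hours 34 minutes leg 1 → 21:49 UTC.
Add 4 hours 27 minutes layover in Apia → 02:16 UTC (May 10).
Add 9 hours and 35 minutes leg 2 → 11:51 UTC.
Add 1 hour 5 minutes layover in San Teodoro → 12:56 UTC.
Add 15 hours leg 3 → 03:56 UTC (May 11).
Add 4 hours and 45 minutes layover in Chatham Islands → 08:41 UTC.
Add 7 hours 20 minutes leg 4 → 16:01 UTC.
Dublin is UTC+1:00, so local arrival = 16:01 + 1:00 = 17:01 on May 11.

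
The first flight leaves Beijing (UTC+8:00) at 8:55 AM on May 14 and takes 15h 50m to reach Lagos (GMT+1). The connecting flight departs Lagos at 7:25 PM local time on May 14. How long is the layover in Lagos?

Convert departure to UTC: 8:55 AM − 8:00 = 12:55 AM UTC on May 14.
Add 15 hours and 50 minutes flight time → 4:45 PM UTC.
Lagos is UTC+1:00, so local arrival = 4:45 PM + 1:00 = 5:45 PM on May 14.
Layover = 7:25 PM − 5:45 PM = 1 hour 40 minutes.

1 hour 40 minutes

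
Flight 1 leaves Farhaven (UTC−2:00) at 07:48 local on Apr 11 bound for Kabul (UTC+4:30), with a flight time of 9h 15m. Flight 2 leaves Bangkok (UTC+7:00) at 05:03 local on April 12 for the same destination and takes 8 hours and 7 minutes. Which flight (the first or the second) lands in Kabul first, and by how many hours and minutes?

the first, by 11 hours 7 minutes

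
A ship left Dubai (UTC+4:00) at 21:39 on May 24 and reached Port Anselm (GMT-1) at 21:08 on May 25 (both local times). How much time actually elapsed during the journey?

28 hours 29 minutes

Port Anselm is 5:00 behind Dubai.
Clock-face elapsed time (ignoring zones) is 23 hours 29 minutes.
Actual elapsed = 23 hours 29 minutes + 5:00 = 28 hours 29 minutes.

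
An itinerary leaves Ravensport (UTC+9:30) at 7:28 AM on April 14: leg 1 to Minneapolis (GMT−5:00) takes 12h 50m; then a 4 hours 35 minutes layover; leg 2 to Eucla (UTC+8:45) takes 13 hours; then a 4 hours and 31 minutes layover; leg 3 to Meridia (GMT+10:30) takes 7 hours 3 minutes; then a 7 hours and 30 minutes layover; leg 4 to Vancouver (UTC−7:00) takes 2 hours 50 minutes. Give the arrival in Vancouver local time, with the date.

Convert departure to UTC: 7:28 AM − 9:30 = 9:58 PM UTC on Apr 13.
Add 12 hours 50 minutes leg 1 → 10:48 AM UTC (Apr 14).
Add 4 hours 35 minutes layover in Minneapolis → 3:23 PM UTC.
Add 13 hours leg 2 → 4:23 AM UTC (Apr 15).
Add 4 hours and 31 minutes layover in Eucla → 8:54 AM UTC.
Add 7 hours and 3 minutes leg 3 → 3:57 PM UTC.
Add 7 hours and 30 minutes layover in Meridia → 11:27 PM UTC.
Add 2 hours 50 minutes leg 4 → 2:17 AM UTC (Apr 16).
Vancouver is UTC−7:00, so local arrival = 2:17 AM − 7:00 = 7:17 PM on Apr 15.

7:17 PM on Apr 15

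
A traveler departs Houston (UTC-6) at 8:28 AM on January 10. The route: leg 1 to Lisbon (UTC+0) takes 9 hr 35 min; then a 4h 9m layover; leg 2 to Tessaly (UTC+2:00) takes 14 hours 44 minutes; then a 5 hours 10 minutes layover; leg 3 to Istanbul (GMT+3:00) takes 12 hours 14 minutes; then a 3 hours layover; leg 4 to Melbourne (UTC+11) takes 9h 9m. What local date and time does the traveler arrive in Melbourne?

11:29 AM on Jan 13

Convert departure to UTC: 8:28 AM + 6:00 = 2:28 PM UTC on Jan 10.
Add 9 hours and 35 minutes leg 1 → 12:03 AM UTC (Jan 11).
Add 4 hours and 9 minutes layover in Lisbon → 4:12 AM UTC.
Add 14 hours 44 minutes leg 2 → 6:56 PM UTC.
Add 5 hours 10 minutes layover in Tessaly → 12:06 AM UTC (Jan 12).
Add 12 hours 14 minutes leg 3 → 12:20 PM UTC.
Add 3 hours layover in Istanbul → 3:20 PM UTC.
Add 9 hours and 9 minutes leg 4 → 12:29 AM UTC (Jan 13).
Melbourne is UTC+11:00, so local arrival = 12:29 AM + 11:00 = 11:29 AM on Jan 13.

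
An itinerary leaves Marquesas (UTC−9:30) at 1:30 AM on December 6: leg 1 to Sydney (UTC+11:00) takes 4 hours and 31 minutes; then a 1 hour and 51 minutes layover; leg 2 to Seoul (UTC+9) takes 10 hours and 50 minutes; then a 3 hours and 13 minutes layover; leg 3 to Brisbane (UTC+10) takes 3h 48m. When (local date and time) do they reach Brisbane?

9:13 PM on December 7

Convert departure to UTC: 1:30 AM + 9:30 = 11:00 AM UTC on Dec 6.
Add 4 hours 31 minutes leg 1 → 3:31 PM UTC.
Add 1 hour 51 minutes layover in Sydney → 5:22 PM UTC.
Add 10 hours 50 minutes leg 2 → 4:12 AM UTC (Dec 7).
Add 3 hours 13 minutes layover in Seoul → 7:25 AM UTC.
Add 3 hours 48 minutes leg 3 → 11:13 AM UTC.
Brisbane is UTC+10:00, so local arrival = 11:13 AM + 10:00 = 9:13 PM on Dec 7.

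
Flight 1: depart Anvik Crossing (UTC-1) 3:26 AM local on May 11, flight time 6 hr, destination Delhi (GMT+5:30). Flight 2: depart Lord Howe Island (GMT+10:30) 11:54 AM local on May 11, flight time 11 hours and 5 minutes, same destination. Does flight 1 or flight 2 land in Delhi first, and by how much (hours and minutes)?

the first, by 2 hours 3 minutes

Flight 1 in UTC: 3:26 AM + 1:00 = 4:26 AM on May 11.
+6 hours → arrive 10:26 AM UTC on May 11.
Flight 2 in UTC: 11:54 AM − 10:30 = 1:24 AM on May 11.
+11 hours and 5 minutes → arrive 12:29 PM UTC on May 11.
Flight 1 lands earlier by 2 hours 3 minutes.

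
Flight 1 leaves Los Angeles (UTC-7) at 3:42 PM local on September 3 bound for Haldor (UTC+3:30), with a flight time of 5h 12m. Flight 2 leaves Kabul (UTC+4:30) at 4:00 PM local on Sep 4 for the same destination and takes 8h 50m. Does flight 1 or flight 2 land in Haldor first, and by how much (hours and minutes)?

the first, by 16 hours 26 minutes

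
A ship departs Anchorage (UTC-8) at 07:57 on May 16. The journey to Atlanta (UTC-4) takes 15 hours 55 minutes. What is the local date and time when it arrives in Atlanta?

03:52 on May 17

Convert departure to UTC: 07:57 + 8:00 = 15:57 UTC on May 16.
Add 15 hours 55 minutes travel time → 07:52 UTC (May 17).
Atlanta is UTC−4:00, so local arrival = 07:52 − 4:00 = 03:52 on May 17.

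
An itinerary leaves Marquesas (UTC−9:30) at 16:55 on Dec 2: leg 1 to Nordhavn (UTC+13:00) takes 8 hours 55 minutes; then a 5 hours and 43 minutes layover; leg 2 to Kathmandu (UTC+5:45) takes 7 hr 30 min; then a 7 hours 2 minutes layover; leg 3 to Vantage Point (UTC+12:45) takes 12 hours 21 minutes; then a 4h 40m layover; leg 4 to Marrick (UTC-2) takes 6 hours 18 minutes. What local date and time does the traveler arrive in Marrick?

04:54 on Dec 5

Convert departure to UTC: 16:55 + 9:30 = 02:25 UTC on Dec 3.
Add 8 hours 55 minutes leg 1 → 11:20 UTC.
Add 5 hours and 43 minutes layover in Nordhavn → 17:03 UTC.
Add 7 hours 30 minutes leg 2 → 00:33 UTC (Dec 4).
Add 7 hours 2 minutes layover in Kathmandu → 07:35 UTC.
Add 12 hours and 21 minutes leg 3 → 19:56 UTC.
Add 4 hours and 40 minutes layover in Vantage Point → 00:36 UTC (Dec 5).
Add 6 hours 18 minutes leg 4 → 06:54 UTC.
Marrick is UTC−2:00, so local arrival = 06:54 − 2:00 = 04:54 on Dec 5.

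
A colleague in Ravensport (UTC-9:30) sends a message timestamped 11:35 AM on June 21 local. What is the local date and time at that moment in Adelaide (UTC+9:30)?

Adelaide is 19:00 ahead of Ravensport.
Shift by the zone difference: 11:35 AM + 19:00 = 6:35 AM on Jun 22 in Adelaide.

6:35 AM on June 22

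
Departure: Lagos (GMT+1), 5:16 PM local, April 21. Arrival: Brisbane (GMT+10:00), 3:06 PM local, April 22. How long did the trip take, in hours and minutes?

12 hours 50 minutes

Departure in UTC: 5:16 PM − 1:00 = 4:16 PM on Apr 21.
Arrival in UTC: 3:06 PM − 10:00 = 5:06 AM on Apr 22.
Elapsed = 5:06 AM − 4:16 PM (+1 day) = 12 hours 50 minutes.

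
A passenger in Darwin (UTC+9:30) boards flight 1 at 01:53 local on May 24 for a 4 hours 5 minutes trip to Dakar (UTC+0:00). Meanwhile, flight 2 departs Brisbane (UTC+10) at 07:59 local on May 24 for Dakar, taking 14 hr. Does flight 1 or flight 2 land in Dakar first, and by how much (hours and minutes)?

the first, by 15 hours 31 minutes

Flight 1 in UTC: 01:53 − 9:30 = 16:23 on May 23.
+4 hours 5 minutes → arrive 20:28 UTC on May 23.
Flight 2 in UTC: 07:59 − 10:00 = 21:59 on May 23.
+14 hours → arrive 11:59 UTC on May 24.
Flight 1 lands earlier by 15 hours 31 minutes.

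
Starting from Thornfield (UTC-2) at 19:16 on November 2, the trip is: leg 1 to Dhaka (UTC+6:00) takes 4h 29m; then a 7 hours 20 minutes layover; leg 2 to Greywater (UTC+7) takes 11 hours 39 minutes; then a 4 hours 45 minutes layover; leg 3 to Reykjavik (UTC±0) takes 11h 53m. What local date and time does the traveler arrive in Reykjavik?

13:22 on November 4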